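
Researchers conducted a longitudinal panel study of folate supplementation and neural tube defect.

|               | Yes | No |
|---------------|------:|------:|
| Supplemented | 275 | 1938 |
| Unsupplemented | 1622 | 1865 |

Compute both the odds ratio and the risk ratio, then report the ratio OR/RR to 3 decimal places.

Cells: a = 275, b = 1938, c = 1622, d = 1865.
OR = (275·1865)/(1938·1622) = 512875/3143436 = 0.16316
Risk in exposed = 275/2213 = 0.12427; risk in unexposed = 1622/3487 = 0.46516; RR = 0.26715
OR/RR = 0.16316 / 0.26715 = 0.61074
The outcome is not rare, so the OR lies further from 1 than the RR.

0.611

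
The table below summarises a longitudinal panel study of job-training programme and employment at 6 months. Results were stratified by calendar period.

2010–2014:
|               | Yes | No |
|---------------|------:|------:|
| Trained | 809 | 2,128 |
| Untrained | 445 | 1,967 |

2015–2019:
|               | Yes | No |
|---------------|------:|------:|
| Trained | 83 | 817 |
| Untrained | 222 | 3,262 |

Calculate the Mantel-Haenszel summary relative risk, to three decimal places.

1.486

RR_MH = Σ(aᵢ·n₀ᵢ/nᵢ) / Σ(cᵢ·n₁ᵢ/nᵢ), with n₁ᵢ = aᵢ+bᵢ (exposed), n₀ᵢ = cᵢ+dᵢ (unexposed), nᵢ = n₁ᵢ+n₀ᵢ.
Stratum 1 (2010–2014): n₁ = 2937, n₀ = 2412, n = 5349; a·n₀/n = 809·2412/5349 = 364.7987; c·n₁/n = 445·2937/5349 = 244.3382
Stratum 2 (2015–2019): n₁ = 900, n₀ = 3484, n = 4384; a·n₀/n = 83·3484/4384 = 65.9608; c·n₁/n = 222·900/4384 = 45.5748
RR_MH = (364.7987 + 65.9608) / (244.3382 + 45.5748) = 430.7594 / 289.9130 = 1.48582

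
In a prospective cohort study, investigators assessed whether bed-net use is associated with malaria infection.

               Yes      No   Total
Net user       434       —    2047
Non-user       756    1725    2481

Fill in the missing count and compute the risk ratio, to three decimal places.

0.696

The missing cell is in the exposed row: 2047 − 434 = 1613.
So a = 434, b = 1613, c = 756, d = 1725.
RR = [a/(a+b)] / [c/(c+d)] = (434/2047) / (756/2481) = 0.21202/0.30472 = 0.69579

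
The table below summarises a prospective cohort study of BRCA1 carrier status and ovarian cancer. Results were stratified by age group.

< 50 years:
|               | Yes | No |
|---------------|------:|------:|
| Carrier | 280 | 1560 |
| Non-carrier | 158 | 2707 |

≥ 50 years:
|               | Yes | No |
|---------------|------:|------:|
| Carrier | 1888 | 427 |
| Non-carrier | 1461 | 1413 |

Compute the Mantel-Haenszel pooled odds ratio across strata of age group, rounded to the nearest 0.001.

OR_MH = Σ(aᵢdᵢ/nᵢ) / Σ(bᵢcᵢ/nᵢ), where nᵢ is the stratum total.
Stratum 1 (< 50 years): n = 4705; a·d/n = 280·2707/4705 = 161.0967; b·c/n = 1560·158/4705 = 52.3868
Stratum 2 (≥ 50 years): n = 5189; a·d/n = 1888·1413/5189 = 514.1152; b·c/n = 427·1461/5189 = 120.2249
OR_MH = (161.0967 + 514.1152) / (52.3868 + 120.2249) = 675.2119 / 172.6117 = 3.91174

3.912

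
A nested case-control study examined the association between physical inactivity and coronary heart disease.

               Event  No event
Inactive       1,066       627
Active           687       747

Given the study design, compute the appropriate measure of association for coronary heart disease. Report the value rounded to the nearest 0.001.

Cells: a = 1066, b = 627, c = 687, d = 747.
This is a nested case-control study: participants were sampled on outcome status, so risks in the source population cannot be estimated directly — relative risk is not valid here. The odds ratio is the appropriate measure.
OR = (a·d)/(b·c) = (1066 × 747) / (627 × 687) = 796302 / 430749 = 1.84865

1.849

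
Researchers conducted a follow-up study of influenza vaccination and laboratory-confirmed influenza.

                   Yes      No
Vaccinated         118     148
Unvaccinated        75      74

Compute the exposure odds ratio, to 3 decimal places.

Cells: a = 118, b = 148, c = 75, d = 74.
OR = (a·d)/(b·c) = (118 × 74) / (148 × 75) = 8732 / 11100 = 0.78667
Exposure is associated with lower odds of laboratory-confirmed influenza (OR = 0.79 < 1).

0.787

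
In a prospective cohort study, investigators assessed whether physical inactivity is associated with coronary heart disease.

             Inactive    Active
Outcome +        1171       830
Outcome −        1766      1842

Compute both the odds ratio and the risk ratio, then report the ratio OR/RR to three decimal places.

Reading the table with exposure as columns: a = 1171 (Inactive, case), b = 1766 (Inactive, non-case), c = 830 (Active, case), d = 1842.
OR = (1171·1842)/(1766·830) = 2156982/1465780 = 1.47156
Risk in exposed = 1171/2937 = 0.39871; risk in unexposed = 830/2672 = 0.31063; RR = 1.28355
OR/RR = 1.47156 / 1.28355 = 1.14648
The outcome is not rare, so the OR lies further from 1 than the RR.

1.146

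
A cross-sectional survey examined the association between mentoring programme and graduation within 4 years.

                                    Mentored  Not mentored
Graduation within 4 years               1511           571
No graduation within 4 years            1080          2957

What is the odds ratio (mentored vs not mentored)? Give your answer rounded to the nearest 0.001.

7.245

Reading the table with exposure as columns: a = 1511 (Mentored, case), b = 1080 (Mentored, non-case), c = 571 (Not mentored, case), d = 2957.
OR = (a·d)/(b·c) = (1511 × 2957) / (1080 × 571) = 4468027 / 616680 = 7.24529
The odds of graduation within 4 years are about 7.25 times as high in the mentored group.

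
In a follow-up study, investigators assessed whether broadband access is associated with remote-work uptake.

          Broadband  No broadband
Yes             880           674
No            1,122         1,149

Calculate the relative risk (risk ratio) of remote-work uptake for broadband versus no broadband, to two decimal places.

1.19

Reading the table with exposure as columns: a = 880 (Broadband, case), b = 1122 (Broadband, non-case), c = 674 (No broadband, case), d = 1149.
Risk in exposed = 880/2002 = 0.43956; risk in unexposed = 674/1823 = 0.36972.
RR = 0.43956 / 0.36972 = 1.18890
The risk among the exposed is 1.19 times that among the unexposed.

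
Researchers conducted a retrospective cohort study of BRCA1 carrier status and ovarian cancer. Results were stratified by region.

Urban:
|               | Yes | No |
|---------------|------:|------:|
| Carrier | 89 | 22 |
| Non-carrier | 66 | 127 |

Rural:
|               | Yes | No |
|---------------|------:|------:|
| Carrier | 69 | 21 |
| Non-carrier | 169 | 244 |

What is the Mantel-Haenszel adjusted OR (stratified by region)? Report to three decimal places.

OR_MH = Σ(aᵢdᵢ/nᵢ) / Σ(bᵢcᵢ/nᵢ), where nᵢ is the stratum total.
Stratum 1 (Urban): n = 304; a·d/n = 89·127/304 = 37.1809; b·c/n = 22·66/304 = 4.7763
Stratum 2 (Rural): n = 503; a·d/n = 69·244/503 = 33.4712; b·c/n = 21·169/503 = 7.0557
OR_MH = (37.1809 + 33.4712) / (4.7763 + 7.0557) = 70.6521 / 11.8320 = 5.97128

5.971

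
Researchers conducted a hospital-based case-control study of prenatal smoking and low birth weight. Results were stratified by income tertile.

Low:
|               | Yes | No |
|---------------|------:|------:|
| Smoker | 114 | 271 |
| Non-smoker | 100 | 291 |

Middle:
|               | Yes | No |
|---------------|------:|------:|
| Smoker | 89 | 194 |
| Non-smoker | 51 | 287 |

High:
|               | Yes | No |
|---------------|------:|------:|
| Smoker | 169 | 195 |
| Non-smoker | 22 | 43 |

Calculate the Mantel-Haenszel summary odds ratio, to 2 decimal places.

1.66

OR_MH = Σ(aᵢdᵢ/nᵢ) / Σ(bᵢcᵢ/nᵢ), where nᵢ is the stratum total.
Stratum 1 (Low): n = 776; a·d/n = 114·291/776 = 42.7500; b·c/n = 271·100/776 = 34.9227
Stratum 2 (Middle): n = 621; a·d/n = 89·287/621 = 41.1320; b·c/n = 194·51/621 = 15.9324
Stratum 3 (High): n = 429; a·d/n = 169·43/429 = 16.9394; b·c/n = 195·22/429 = 10.0000
OR_MH = (42.7500 + 41.1320 + 16.9394) / (34.9227 + 15.9324 + 10.0000) = 100.8214 / 60.8550 = 1.65675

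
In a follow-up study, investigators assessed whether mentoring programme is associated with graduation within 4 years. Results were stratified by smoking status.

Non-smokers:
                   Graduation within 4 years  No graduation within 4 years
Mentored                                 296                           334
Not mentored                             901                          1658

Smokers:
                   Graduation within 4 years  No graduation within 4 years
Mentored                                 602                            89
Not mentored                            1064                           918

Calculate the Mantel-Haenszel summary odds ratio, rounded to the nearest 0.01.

OR_MH = Σ(aᵢdᵢ/nᵢ) / Σ(bᵢcᵢ/nᵢ), where nᵢ is the stratum total.
Stratum 1 (Non-smokers): n = 3189; a·d/n = 296·1658/3189 = 153.8940; b·c/n = 334·901/3189 = 94.3663
Stratum 2 (Smokers): n = 2673; a·d/n = 602·918/2673 = 206.7475; b·c/n = 89·1064/2673 = 35.4269
OR_MH = (153.8940 + 206.7475) / (94.3663 + 35.4269) = 360.6415 / 129.7931 = 2.77859

2.78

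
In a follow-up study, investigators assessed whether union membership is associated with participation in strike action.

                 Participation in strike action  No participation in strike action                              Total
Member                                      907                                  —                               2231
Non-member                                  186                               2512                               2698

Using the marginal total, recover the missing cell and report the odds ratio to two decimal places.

9.25

The missing cell is in the exposed row: 2231 − 907 = 1324.
So a = 907, b = 1324, c = 186, d = 2512.
OR = (a·d)/(b·c) = (907 × 2512) / (1324 × 186) = 2278384 / 246264 = 9.25179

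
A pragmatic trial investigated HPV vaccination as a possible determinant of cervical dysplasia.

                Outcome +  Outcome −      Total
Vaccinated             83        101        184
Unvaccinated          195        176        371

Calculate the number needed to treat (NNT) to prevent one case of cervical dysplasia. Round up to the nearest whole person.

Risk in treated group = 83/184 = 0.45109; risk in control = 195/371 = 0.52561.
Absolute risk reduction = 0.52561 − 0.45109 = 0.07452
NNT = 1 / ARR = 1 / 0.07452 = 13.419 → round up → 14

14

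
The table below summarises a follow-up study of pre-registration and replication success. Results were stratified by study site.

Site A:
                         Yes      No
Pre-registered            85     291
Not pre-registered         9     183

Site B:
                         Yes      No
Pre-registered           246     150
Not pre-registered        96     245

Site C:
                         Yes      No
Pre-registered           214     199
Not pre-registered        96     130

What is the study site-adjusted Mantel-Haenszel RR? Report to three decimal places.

1.825

RR_MH = Σ(aᵢ·n₀ᵢ/nᵢ) / Σ(cᵢ·n₁ᵢ/nᵢ), with n₁ᵢ = aᵢ+bᵢ (exposed), n₀ᵢ = cᵢ+dᵢ (unexposed), nᵢ = n₁ᵢ+n₀ᵢ.
Stratum 1 (Site A): n₁ = 376, n₀ = 192, n = 568; a·n₀/n = 85·192/568 = 28.7324; c·n₁/n = 9·376/568 = 5.9577
Stratum 2 (Site B): n₁ = 396, n₀ = 341, n = 737; a·n₀/n = 246·341/737 = 113.8209; c·n₁/n = 96·396/737 = 51.5821
Stratum 3 (Site C): n₁ = 413, n₀ = 226, n = 639; a·n₀/n = 214·226/639 = 75.6870; c·n₁/n = 96·413/639 = 62.0469
RR_MH = (28.7324 + 113.8209 + 75.6870) / (5.9577 + 51.5821 + 62.0469) = 218.2403 / 119.5868 = 1.82495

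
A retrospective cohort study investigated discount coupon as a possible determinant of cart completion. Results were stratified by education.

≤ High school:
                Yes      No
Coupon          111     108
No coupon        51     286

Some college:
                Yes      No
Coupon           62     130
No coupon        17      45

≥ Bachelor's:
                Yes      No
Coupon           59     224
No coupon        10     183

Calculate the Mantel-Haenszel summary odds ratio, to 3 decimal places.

3.893

OR_MH = Σ(aᵢdᵢ/nᵢ) / Σ(bᵢcᵢ/nᵢ), where nᵢ is the stratum total.
Stratum 1 (≤ High school): n = 556; a·d/n = 111·286/556 = 57.0971; b·c/n = 108·51/556 = 9.9065
Stratum 2 (Some college): n = 254; a·d/n = 62·45/254 = 10.9843; b·c/n = 130·17/254 = 8.7008
Stratum 3 (≥ Bachelor's): n = 476; a·d/n = 59·183/476 = 22.6828; b·c/n = 224·10/476 = 4.7059
OR_MH = (57.0971 + 10.9843 + 22.6828) / (9.9065 + 8.7008 + 4.7059) = 90.7641 / 23.3131 = 3.89326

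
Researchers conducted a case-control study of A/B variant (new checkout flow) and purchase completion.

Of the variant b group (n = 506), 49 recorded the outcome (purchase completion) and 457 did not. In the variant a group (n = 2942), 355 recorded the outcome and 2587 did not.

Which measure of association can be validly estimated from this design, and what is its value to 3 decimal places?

From the description: a = 49, b = 457, c = 355, d = 2587.
This is a case-control study: participants were sampled on outcome status, so risks in the source population cannot be estimated directly — relative risk is not valid here. The odds ratio is the appropriate measure.
OR = (a·d)/(b·c) = (49 × 2587) / (457 × 355) = 126763 / 162235 = 0.78135

0.781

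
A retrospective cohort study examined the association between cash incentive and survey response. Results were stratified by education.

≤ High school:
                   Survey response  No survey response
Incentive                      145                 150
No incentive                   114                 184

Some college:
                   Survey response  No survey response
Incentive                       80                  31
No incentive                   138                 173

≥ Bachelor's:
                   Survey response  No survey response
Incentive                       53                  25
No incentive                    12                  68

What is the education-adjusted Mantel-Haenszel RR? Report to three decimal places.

1.604

RR_MH = Σ(aᵢ·n₀ᵢ/nᵢ) / Σ(cᵢ·n₁ᵢ/nᵢ), with n₁ᵢ = aᵢ+bᵢ (exposed), n₀ᵢ = cᵢ+dᵢ (unexposed), nᵢ = n₁ᵢ+n₀ᵢ.
Stratum 1 (≤ High school): n₁ = 295, n₀ = 298, n = 593; a·n₀/n = 145·298/593 = 72.8668; c·n₁/n = 114·295/593 = 56.7116
Stratum 2 (Some college): n₁ = 111, n₀ = 311, n = 422; a·n₀/n = 80·311/422 = 58.9573; c·n₁/n = 138·111/422 = 36.2986
Stratum 3 (≥ Bachelor's): n₁ = 78, n₀ = 80, n = 158; a·n₀/n = 53·80/158 = 26.8354; c·n₁/n = 12·78/158 = 5.9241
RR_MH = (72.8668 + 58.9573 + 26.8354) / (56.7116 + 36.2986 + 5.9241) = 158.6596 / 98.9343 = 1.60369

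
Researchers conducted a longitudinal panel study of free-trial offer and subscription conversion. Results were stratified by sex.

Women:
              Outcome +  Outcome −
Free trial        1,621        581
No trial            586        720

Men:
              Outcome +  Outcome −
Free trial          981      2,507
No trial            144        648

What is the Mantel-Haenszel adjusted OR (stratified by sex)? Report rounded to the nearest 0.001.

2.653

OR_MH = Σ(aᵢdᵢ/nᵢ) / Σ(bᵢcᵢ/nᵢ), where nᵢ is the stratum total.
Stratum 1 (Women): n = 3508; a·d/n = 1621·720/3508 = 332.7024; b·c/n = 581·586/3508 = 97.0542
Stratum 2 (Men): n = 4280; a·d/n = 981·648/4280 = 148.5252; b·c/n = 2507·144/4280 = 84.3477
OR_MH = (332.7024 + 148.5252) / (97.0542 + 84.3477) = 481.2276 / 181.4018 = 2.65283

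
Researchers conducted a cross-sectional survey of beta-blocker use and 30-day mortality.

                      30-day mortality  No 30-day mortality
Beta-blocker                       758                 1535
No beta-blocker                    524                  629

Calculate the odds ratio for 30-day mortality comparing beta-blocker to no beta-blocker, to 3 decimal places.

0.593

Cells: a = 758, b = 1535, c = 524, d = 629.
OR = (a·d)/(b·c) = (758 × 629) / (1535 × 524) = 476782 / 804340 = 0.59276
Exposure is associated with lower odds of 30-day mortality (OR = 0.59 < 1).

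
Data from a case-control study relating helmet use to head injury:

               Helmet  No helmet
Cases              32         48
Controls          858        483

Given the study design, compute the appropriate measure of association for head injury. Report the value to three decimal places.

0.375

Reading the table with exposure as columns: a = 32 (Helmet, case), b = 858 (Helmet, non-case), c = 48 (No helmet, case), d = 483.
This is a case-control study: participants were sampled on outcome status, so risks in the source population cannot be estimated directly — relative risk is not valid here. The odds ratio is the appropriate measure.
OR = (a·d)/(b·c) = (32 × 483) / (858 × 48) = 15456 / 41184 = 0.37529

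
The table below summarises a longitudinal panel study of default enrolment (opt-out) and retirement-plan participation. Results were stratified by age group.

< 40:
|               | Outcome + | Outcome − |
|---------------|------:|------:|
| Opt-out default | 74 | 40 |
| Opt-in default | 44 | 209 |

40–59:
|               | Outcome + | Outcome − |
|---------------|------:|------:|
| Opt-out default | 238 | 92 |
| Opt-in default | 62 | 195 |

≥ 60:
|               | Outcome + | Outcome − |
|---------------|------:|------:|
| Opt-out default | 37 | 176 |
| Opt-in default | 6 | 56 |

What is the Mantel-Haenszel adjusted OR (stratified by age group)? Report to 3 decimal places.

7.015

OR_MH = Σ(aᵢdᵢ/nᵢ) / Σ(bᵢcᵢ/nᵢ), where nᵢ is the stratum total.
Stratum 1 (< 40): n = 367; a·d/n = 74·209/367 = 42.1417; b·c/n = 40·44/367 = 4.7956
Stratum 2 (40–59): n = 587; a·d/n = 238·195/587 = 79.0630; b·c/n = 92·62/587 = 9.7172
Stratum 3 (≥ 60): n = 275; a·d/n = 37·56/275 = 7.5345; b·c/n = 176·6/275 = 3.8400
OR_MH = (42.1417 + 79.0630 + 7.5345) / (4.7956 + 9.7172 + 3.8400) = 128.7393 / 18.3528 = 7.01468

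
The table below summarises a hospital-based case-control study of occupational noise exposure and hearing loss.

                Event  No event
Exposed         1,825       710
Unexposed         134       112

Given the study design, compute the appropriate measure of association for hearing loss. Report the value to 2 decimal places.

2.15

Cells: a = 1825, b = 710, c = 134, d = 112.
This is a hospital-based case-control study: participants were sampled on outcome status, so risks in the source population cannot be estimated directly — relative risk is not valid here. The odds ratio is the appropriate measure.
OR = (a·d)/(b·c) = (1825 × 112) / (710 × 134) = 204400 / 95140 = 2.14841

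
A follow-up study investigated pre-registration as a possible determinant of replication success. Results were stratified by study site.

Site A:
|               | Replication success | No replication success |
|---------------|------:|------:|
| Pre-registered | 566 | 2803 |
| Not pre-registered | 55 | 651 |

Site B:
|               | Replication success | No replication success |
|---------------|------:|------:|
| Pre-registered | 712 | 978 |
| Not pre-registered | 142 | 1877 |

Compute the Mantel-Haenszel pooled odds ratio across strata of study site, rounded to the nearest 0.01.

5.99

OR_MH = Σ(aᵢdᵢ/nᵢ) / Σ(bᵢcᵢ/nᵢ), where nᵢ is the stratum total.
Stratum 1 (Site A): n = 4075; a·d/n = 566·651/4075 = 90.4211; b·c/n = 2803·55/4075 = 37.8319
Stratum 2 (Site B): n = 3709; a·d/n = 712·1877/3709 = 360.3192; b·c/n = 978·142/3709 = 37.4430
OR_MH = (90.4211 + 360.3192) / (37.8319 + 37.4430) = 450.7403 / 75.2749 = 5.98793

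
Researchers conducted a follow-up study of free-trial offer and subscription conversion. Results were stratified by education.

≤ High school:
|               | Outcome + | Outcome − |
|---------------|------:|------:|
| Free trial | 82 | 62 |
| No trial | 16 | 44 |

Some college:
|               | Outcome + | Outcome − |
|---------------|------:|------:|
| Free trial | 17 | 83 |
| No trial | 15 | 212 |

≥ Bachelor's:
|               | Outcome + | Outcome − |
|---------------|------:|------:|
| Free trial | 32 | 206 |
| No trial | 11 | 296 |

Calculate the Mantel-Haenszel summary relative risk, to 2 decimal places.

RR_MH = Σ(aᵢ·n₀ᵢ/nᵢ) / Σ(cᵢ·n₁ᵢ/nᵢ), with n₁ᵢ = aᵢ+bᵢ (exposed), n₀ᵢ = cᵢ+dᵢ (unexposed), nᵢ = n₁ᵢ+n₀ᵢ.
Stratum 1 (≤ High school): n₁ = 144, n₀ = 60, n = 204; a·n₀/n = 82·60/204 = 24.1176; c·n₁/n = 16·144/204 = 11.2941
Stratum 2 (Some college): n₁ = 100, n₀ = 227, n = 327; a·n₀/n = 17·227/327 = 11.8012; c·n₁/n = 15·100/327 = 4.5872
Stratum 3 (≥ Bachelor's): n₁ = 238, n₀ = 307, n = 545; a·n₀/n = 32·307/545 = 18.0257; c·n₁/n = 11·238/545 = 4.8037
RR_MH = (24.1176 + 11.8012 + 18.0257) / (11.2941 + 4.5872 + 4.8037) = 53.9446 / 20.6849 = 2.60791

2.61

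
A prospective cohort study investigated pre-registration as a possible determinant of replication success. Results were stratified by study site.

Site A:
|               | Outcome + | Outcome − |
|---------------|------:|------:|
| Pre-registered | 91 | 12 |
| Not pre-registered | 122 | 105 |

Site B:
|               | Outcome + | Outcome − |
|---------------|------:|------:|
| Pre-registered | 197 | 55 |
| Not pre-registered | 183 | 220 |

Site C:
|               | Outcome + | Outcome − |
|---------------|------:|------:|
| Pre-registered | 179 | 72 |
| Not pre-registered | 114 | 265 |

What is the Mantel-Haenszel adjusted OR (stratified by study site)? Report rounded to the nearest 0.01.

5.19

OR_MH = Σ(aᵢdᵢ/nᵢ) / Σ(bᵢcᵢ/nᵢ), where nᵢ is the stratum total.
Stratum 1 (Site A): n = 330; a·d/n = 91·105/330 = 28.9545; b·c/n = 12·122/330 = 4.4364
Stratum 2 (Site B): n = 655; a·d/n = 197·220/655 = 66.1679; b·c/n = 55·183/655 = 15.3664
Stratum 3 (Site C): n = 630; a·d/n = 179·265/630 = 75.2937; b·c/n = 72·114/630 = 13.0286
OR_MH = (28.9545 + 66.1679 + 75.2937) / (4.4364 + 15.3664 + 13.0286) = 170.4161 / 32.8313 = 5.19065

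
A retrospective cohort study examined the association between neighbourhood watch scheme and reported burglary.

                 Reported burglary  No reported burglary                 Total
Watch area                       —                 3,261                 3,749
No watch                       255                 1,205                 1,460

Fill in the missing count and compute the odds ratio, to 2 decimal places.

0.71

The missing cell is in the exposed row: 3749 − 3261 = 488.
So a = 488, b = 3261, c = 255, d = 1205.
OR = (a·d)/(b·c) = (488 × 1205) / (3261 × 255) = 588040 / 831555 = 0.70716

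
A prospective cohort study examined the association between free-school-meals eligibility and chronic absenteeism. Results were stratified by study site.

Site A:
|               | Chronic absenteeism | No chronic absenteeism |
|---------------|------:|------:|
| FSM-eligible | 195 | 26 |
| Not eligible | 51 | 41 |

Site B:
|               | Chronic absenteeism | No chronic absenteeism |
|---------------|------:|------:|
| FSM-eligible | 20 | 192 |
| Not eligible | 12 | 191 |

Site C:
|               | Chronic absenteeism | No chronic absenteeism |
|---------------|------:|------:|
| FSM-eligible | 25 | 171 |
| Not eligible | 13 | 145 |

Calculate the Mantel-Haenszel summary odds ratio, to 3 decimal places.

2.800

OR_MH = Σ(aᵢdᵢ/nᵢ) / Σ(bᵢcᵢ/nᵢ), where nᵢ is the stratum total.
Stratum 1 (Site A): n = 313; a·d/n = 195·41/313 = 25.5431; b·c/n = 26·51/313 = 4.2364
Stratum 2 (Site B): n = 415; a·d/n = 20·191/415 = 9.2048; b·c/n = 192·12/415 = 5.5518
Stratum 3 (Site C): n = 354; a·d/n = 25·145/354 = 10.2401; b·c/n = 171·13/354 = 6.2797
OR_MH = (25.5431 + 9.2048 + 10.2401) / (4.2364 + 5.5518 + 6.2797) = 44.9881 / 16.0679 = 2.79987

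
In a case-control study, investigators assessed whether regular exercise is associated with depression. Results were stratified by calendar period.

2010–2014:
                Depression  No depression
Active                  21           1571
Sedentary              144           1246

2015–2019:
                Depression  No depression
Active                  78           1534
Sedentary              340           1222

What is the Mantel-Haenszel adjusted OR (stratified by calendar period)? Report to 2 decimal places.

0.16

OR_MH = Σ(aᵢdᵢ/nᵢ) / Σ(bᵢcᵢ/nᵢ), where nᵢ is the stratum total.
Stratum 1 (2010–2014): n = 2982; a·d/n = 21·1246/2982 = 8.7746; b·c/n = 1571·144/2982 = 75.8632
Stratum 2 (2015–2019): n = 3174; a·d/n = 78·1222/3174 = 30.0302; b·c/n = 1534·340/3174 = 164.3226
OR_MH = (8.7746 + 30.0302) / (75.8632 + 164.3226) = 38.8049 / 240.1858 = 0.16156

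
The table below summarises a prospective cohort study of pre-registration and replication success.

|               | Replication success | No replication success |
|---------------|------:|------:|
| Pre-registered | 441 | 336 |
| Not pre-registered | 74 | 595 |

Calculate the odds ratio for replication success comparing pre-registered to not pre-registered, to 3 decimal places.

Cells: a = 441, b = 336, c = 74, d = 595.
OR = (a·d)/(b·c) = (441 × 595) / (336 × 74) = 262395 / 24864 = 10.55321
The odds of replication success are about 10.55 times as high in the pre-registered group.

10.553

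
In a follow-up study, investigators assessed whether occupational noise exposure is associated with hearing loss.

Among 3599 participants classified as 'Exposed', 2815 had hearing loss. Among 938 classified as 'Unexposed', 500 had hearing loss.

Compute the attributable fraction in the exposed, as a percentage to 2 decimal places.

From the description: a = 2815, b = 784, c = 500, d = 438.
Risk in exposed = 2815/3599 = 0.78216; risk in unexposed = 500/938 = 0.53305.
RR = 0.78216/0.53305 = 1.46734
AR% = (RR − 1)/RR × 100 = (1.46734 − 1)/1.46734 × 100 = 31.8493%

31.85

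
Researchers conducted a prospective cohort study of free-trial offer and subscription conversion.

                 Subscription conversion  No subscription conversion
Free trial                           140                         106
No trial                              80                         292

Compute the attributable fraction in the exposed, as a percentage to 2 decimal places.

Cells: a = 140, b = 106, c = 80, d = 292.
Risk in exposed = 140/246 = 0.56911; risk in unexposed = 80/372 = 0.21505.
RR = 0.56911/0.21505 = 2.64634
AR% = (RR − 1)/RR × 100 = (2.64634 − 1)/2.64634 × 100 = 62.2120%

62.21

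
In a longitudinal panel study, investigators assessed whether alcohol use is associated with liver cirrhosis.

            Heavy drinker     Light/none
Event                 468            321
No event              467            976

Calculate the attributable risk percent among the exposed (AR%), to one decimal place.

50.6

Reading the table with exposure as columns: a = 468 (Heavy drinker, case), b = 467 (Heavy drinker, non-case), c = 321 (Light/none, case), d = 976.
Risk in exposed = 468/935 = 0.50053; risk in unexposed = 321/1297 = 0.24749.
RR = 0.50053/0.24749 = 2.02241
AR% = (RR − 1)/RR × 100 = (2.02241 − 1)/2.02241 × 100 = 50.5540%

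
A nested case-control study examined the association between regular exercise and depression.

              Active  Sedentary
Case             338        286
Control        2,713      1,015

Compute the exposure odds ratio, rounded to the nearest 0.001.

Reading the table with exposure as columns: a = 338 (Active, case), b = 2713 (Active, non-case), c = 286 (Sedentary, case), d = 1015.
OR = (a·d)/(b·c) = (338 × 1015) / (2713 × 286) = 343070 / 775918 = 0.44215
Exposure is associated with lower odds of depression (OR = 0.44 < 1).

0.442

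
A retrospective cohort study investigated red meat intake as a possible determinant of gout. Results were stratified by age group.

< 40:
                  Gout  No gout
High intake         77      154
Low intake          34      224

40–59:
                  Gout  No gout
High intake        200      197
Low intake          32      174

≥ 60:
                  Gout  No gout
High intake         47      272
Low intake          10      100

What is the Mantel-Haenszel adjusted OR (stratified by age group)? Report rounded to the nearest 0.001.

3.779

OR_MH = Σ(aᵢdᵢ/nᵢ) / Σ(bᵢcᵢ/nᵢ), where nᵢ is the stratum total.
Stratum 1 (< 40): n = 489; a·d/n = 77·224/489 = 35.2720; b·c/n = 154·34/489 = 10.7076
Stratum 2 (40–59): n = 603; a·d/n = 200·174/603 = 57.7114; b·c/n = 197·32/603 = 10.4544
Stratum 3 (≥ 60): n = 429; a·d/n = 47·100/429 = 10.9557; b·c/n = 272·10/429 = 6.3403
OR_MH = (35.2720 + 57.7114 + 10.9557) / (10.7076 + 10.4544 + 6.3403) = 103.9391 / 27.5023 = 3.77929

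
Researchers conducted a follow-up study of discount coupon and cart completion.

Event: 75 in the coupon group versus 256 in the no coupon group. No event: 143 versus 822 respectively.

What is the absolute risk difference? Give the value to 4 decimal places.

0.1066

From the description: a = 75, b = 143, c = 256, d = 822.
Risk in exposed = 75/218 = 0.344037; risk in unexposed = 256/1078 = 0.237477.
Risk difference = 0.344037 − 0.237477 = 0.106560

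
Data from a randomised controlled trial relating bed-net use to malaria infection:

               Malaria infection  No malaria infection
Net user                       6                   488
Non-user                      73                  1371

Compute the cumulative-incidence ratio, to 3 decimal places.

Cells: a = 6, b = 488, c = 73, d = 1371.
Risk in exposed = 6/494 = 0.01215; risk in unexposed = 73/1444 = 0.05055.
RR = 0.01215 / 0.05055 = 0.24025
The risk is 76% lower among the exposed than among the unexposed.

0.240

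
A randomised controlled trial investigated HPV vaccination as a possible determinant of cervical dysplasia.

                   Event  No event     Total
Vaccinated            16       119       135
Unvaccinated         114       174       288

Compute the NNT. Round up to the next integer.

Risk in treated group = 16/135 = 0.11852; risk in control = 114/288 = 0.39583.
Absolute risk reduction = 0.39583 − 0.11852 = 0.27731
NNT = 1 / ARR = 1 / 0.27731 = 3.606 → round up → 4

4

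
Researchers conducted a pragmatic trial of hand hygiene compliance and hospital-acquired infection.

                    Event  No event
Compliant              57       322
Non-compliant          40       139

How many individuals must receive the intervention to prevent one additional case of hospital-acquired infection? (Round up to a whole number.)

14

Risk in treated group = 57/379 = 0.15040; risk in control = 40/179 = 0.22346.
Absolute risk reduction = 0.22346 − 0.15040 = 0.07307
NNT = 1 / ARR = 1 / 0.07307 = 13.686 → round up → 14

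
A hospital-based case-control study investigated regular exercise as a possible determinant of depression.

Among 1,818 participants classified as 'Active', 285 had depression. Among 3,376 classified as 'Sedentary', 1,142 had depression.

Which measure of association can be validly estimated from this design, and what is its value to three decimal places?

0.364

From the description: a = 285, b = 1533, c = 1142, d = 2234.
This is a hospital-based case-control study: participants were sampled on outcome status, so risks in the source population cannot be estimated directly — relative risk is not valid here. The odds ratio is the appropriate measure.
OR = (a·d)/(b·c) = (285 × 2234) / (1533 × 1142) = 636690 / 1750686 = 0.36368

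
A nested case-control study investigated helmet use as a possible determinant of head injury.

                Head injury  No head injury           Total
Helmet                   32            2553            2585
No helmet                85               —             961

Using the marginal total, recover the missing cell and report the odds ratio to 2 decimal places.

The missing cell is in the unexposed row: 961 − 85 = 876.
So a = 32, b = 2553, c = 85, d = 876.
OR = (a·d)/(b·c) = (32 × 876) / (2553 × 85) = 28032 / 217005 = 0.12918

0.13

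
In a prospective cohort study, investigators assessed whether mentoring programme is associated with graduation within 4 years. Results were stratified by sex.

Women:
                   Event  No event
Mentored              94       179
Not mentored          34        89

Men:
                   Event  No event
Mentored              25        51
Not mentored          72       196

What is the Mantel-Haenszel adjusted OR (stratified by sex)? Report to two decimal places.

OR_MH = Σ(aᵢdᵢ/nᵢ) / Σ(bᵢcᵢ/nᵢ), where nᵢ is the stratum total.
Stratum 1 (Women): n = 396; a·d/n = 94·89/396 = 21.1263; b·c/n = 179·34/396 = 15.3687
Stratum 2 (Men): n = 344; a·d/n = 25·196/344 = 14.2442; b·c/n = 51·72/344 = 10.6744
OR_MH = (21.1263 + 14.2442) / (15.3687 + 10.6744) = 35.3704 / 26.0431 = 1.35815

1.36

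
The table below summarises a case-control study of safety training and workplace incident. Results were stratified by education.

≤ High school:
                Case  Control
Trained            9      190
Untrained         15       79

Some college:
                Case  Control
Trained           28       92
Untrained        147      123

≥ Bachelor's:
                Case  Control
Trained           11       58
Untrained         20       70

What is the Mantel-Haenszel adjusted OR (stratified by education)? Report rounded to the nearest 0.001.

0.311

OR_MH = Σ(aᵢdᵢ/nᵢ) / Σ(bᵢcᵢ/nᵢ), where nᵢ is the stratum total.
Stratum 1 (≤ High school): n = 293; a·d/n = 9·79/293 = 2.4266; b·c/n = 190·15/293 = 9.7270
Stratum 2 (Some college): n = 390; a·d/n = 28·123/390 = 8.8308; b·c/n = 92·147/390 = 34.6769
Stratum 3 (≥ Bachelor's): n = 159; a·d/n = 11·70/159 = 4.8428; b·c/n = 58·20/159 = 7.2956
OR_MH = (2.4266 + 8.8308 + 4.8428) / (9.7270 + 34.6769 + 7.2956) = 16.1002 / 51.6995 = 0.31142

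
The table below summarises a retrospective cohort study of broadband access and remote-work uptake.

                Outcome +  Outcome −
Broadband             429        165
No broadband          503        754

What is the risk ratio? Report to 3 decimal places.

Cells: a = 429, b = 165, c = 503, d = 754.
Risk in exposed = 429/594 = 0.72222; risk in unexposed = 503/1257 = 0.40016.
RR = 0.72222 / 0.40016 = 1.80484
The risk among the exposed is 1.80 times that among the unexposed.

1.805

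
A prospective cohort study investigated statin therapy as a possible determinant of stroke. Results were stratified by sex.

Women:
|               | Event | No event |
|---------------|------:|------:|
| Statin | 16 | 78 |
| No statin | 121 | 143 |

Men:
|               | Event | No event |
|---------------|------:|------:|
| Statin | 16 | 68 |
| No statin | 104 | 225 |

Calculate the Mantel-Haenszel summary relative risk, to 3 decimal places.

0.464

RR_MH = Σ(aᵢ·n₀ᵢ/nᵢ) / Σ(cᵢ·n₁ᵢ/nᵢ), with n₁ᵢ = aᵢ+bᵢ (exposed), n₀ᵢ = cᵢ+dᵢ (unexposed), nᵢ = n₁ᵢ+n₀ᵢ.
Stratum 1 (Women): n₁ = 94, n₀ = 264, n = 358; a·n₀/n = 16·264/358 = 11.7989; c·n₁/n = 121·94/358 = 31.7709
Stratum 2 (Men): n₁ = 84, n₀ = 329, n = 413; a·n₀/n = 16·329/413 = 12.7458; c·n₁/n = 104·84/413 = 21.1525
RR_MH = (11.7989 + 12.7458) / (31.7709 + 21.1525) = 24.5446 / 52.9235 = 0.46378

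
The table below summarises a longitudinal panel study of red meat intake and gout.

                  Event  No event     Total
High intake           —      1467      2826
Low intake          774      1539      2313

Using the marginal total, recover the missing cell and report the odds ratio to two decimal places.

The missing cell is in the exposed row: 2826 − 1467 = 1359.
So a = 1359, b = 1467, c = 774, d = 1539.
OR = (a·d)/(b·c) = (1359 × 1539) / (1467 × 774) = 2091501 / 1135458 = 1.84199

1.84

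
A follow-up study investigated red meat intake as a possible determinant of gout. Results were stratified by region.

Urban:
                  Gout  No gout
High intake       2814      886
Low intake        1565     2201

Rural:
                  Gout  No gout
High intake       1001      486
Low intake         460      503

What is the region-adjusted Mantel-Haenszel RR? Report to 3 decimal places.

RR_MH = Σ(aᵢ·n₀ᵢ/nᵢ) / Σ(cᵢ·n₁ᵢ/nᵢ), with n₁ᵢ = aᵢ+bᵢ (exposed), n₀ᵢ = cᵢ+dᵢ (unexposed), nᵢ = n₁ᵢ+n₀ᵢ.
Stratum 1 (Urban): n₁ = 3700, n₀ = 3766, n = 7466; a·n₀/n = 2814·3766/7466 = 1419.4380; c·n₁/n = 1565·3700/7466 = 775.5826
Stratum 2 (Rural): n₁ = 1487, n₀ = 963, n = 2450; a·n₀/n = 1001·963/2450 = 393.4543; c·n₁/n = 460·1487/2450 = 279.1918
RR_MH = (1419.4380 + 393.4543) / (775.5826 + 279.1918) = 1812.8923 / 1054.7745 = 1.71875

1.719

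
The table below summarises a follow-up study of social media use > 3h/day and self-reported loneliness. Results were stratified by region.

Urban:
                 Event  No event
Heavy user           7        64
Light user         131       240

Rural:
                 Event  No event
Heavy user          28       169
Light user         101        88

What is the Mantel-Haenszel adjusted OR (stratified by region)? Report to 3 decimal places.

OR_MH = Σ(aᵢdᵢ/nᵢ) / Σ(bᵢcᵢ/nᵢ), where nᵢ is the stratum total.
Stratum 1 (Urban): n = 442; a·d/n = 7·240/442 = 3.8009; b·c/n = 64·131/442 = 18.9683
Stratum 2 (Rural): n = 386; a·d/n = 28·88/386 = 6.3834; b·c/n = 169·101/386 = 44.2202
OR_MH = (3.8009 + 6.3834) / (18.9683 + 44.2202) = 10.1843 / 63.1885 = 0.16117

0.161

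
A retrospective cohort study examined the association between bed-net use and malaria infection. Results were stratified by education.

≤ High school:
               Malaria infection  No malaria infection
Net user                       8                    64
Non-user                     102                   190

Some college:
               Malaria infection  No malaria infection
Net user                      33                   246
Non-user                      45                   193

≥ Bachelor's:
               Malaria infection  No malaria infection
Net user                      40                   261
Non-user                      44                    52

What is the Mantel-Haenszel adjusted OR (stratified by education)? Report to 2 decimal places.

OR_MH = Σ(aᵢdᵢ/nᵢ) / Σ(bᵢcᵢ/nᵢ), where nᵢ is the stratum total.
Stratum 1 (≤ High school): n = 364; a·d/n = 8·190/364 = 4.1758; b·c/n = 64·102/364 = 17.9341
Stratum 2 (Some college): n = 517; a·d/n = 33·193/517 = 12.3191; b·c/n = 246·45/517 = 21.4120
Stratum 3 (≥ Bachelor's): n = 397; a·d/n = 40·52/397 = 5.2393; b·c/n = 261·44/397 = 28.9270
OR_MH = (4.1758 + 12.3191 + 5.2393) / (17.9341 + 21.4120 + 28.9270) = 21.7343 / 68.2730 = 0.31834

0.32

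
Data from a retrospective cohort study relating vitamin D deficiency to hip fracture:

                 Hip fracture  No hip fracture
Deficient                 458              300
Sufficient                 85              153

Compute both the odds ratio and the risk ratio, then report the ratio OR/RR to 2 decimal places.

Cells: a = 458, b = 300, c = 85, d = 153.
OR = (458·153)/(300·85) = 70074/25500 = 2.74800
Risk in exposed = 458/758 = 0.60422; risk in unexposed = 85/238 = 0.35714; RR = 1.69182
OR/RR = 2.74800 / 1.69182 = 1.62429
The outcome is not rare, so the OR lies further from 1 than the RR.

1.62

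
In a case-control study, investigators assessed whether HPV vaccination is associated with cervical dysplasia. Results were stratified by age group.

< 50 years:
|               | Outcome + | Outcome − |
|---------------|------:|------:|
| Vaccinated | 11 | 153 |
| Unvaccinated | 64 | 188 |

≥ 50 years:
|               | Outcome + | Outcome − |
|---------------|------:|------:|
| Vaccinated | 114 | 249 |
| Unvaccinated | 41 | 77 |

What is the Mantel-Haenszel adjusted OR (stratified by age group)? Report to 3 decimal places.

OR_MH = Σ(aᵢdᵢ/nᵢ) / Σ(bᵢcᵢ/nᵢ), where nᵢ is the stratum total.
Stratum 1 (< 50 years): n = 416; a·d/n = 11·188/416 = 4.9712; b·c/n = 153·64/416 = 23.5385
Stratum 2 (≥ 50 years): n = 481; a·d/n = 114·77/481 = 18.2495; b·c/n = 249·41/481 = 21.2245
OR_MH = (4.9712 + 18.2495) / (23.5385 + 21.2245) = 23.2206 / 44.7630 = 0.51875

0.519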